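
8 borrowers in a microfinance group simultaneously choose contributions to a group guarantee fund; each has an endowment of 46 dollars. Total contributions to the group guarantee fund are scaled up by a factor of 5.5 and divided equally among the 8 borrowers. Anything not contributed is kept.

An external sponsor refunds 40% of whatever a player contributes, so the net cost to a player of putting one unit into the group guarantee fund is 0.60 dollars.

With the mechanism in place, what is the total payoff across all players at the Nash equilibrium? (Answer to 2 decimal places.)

2171.20 dollars

Under the mechanism each unit contributed yields (5.5/8) / 0.60 = 1.1458 back to its contributor per unit of net cost, which exceeds 1, making full contribution the dominant choice for everyone.
At the Nash equilibrium everyone contributes 46. Group total payoff = 8 × (46 × 0.40 + 5.5 × 46) = 2171.20.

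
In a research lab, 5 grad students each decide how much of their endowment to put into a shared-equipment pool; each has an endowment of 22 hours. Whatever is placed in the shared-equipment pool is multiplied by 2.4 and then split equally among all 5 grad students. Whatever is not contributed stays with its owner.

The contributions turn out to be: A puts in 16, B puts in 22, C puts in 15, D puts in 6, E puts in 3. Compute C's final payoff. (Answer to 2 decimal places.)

Total contributed: 16 + 22 + 15 + 6 + 3 = 62.
Each receives 2.4 × 62 / 5 = 29.76 from the shared-equipment pool.
C keeps 22 − 15 = 7, so C's payoff is 7 + 29.76 = 36.76.

36.76 hours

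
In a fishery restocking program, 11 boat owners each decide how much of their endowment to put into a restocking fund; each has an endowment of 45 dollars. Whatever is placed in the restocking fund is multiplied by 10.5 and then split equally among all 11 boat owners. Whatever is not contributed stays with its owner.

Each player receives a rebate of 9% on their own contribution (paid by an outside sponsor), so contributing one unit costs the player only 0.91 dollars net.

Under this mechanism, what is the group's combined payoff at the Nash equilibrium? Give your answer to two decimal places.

With the mechanism, a contributed unit returns (10.5/11) / 0.91 = 1.0490 per unit of net cost to the contributor — now above 1 — so contributing fully is weakly dominant for every player.
So the Nash equilibrium is full contribution by all 11; the group earns 11 × (45 × 0.09 + 10.5 × 45) = 5242.05.

5242.05 dollars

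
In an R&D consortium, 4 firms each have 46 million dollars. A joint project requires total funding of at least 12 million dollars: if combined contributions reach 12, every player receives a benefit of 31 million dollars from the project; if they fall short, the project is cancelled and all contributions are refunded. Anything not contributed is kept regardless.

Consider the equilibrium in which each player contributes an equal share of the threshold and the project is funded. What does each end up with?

74 million dollars

Equal share of the threshold: 12/4 = 3.
At this profile no one gains by cutting their contribution: any cut drops the total below 12, the project is cancelled, contributions are refunded, and the deviator ends with 46, which is less than 46 − 3 + 31 = 74. Contributing more than 3 just wastes the excess. So contributing exactly 3 is a best response.
Each player's payoff: 46 − 3 + 31 = 74.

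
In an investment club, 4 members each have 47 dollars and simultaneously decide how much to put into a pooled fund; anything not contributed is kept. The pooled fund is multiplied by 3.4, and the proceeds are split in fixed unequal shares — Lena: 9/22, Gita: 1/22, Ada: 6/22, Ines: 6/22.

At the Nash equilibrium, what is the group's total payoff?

300.80 dollars

A player with share s gets back 3.4·s per unit contributed, so full contribution is dominant for anyone with s > 1/3.4 = 0.2941 and zero contribution is dominant for anyone below.
Lena alone (share 9/22) is above the threshold, contributing 47; the remaining 3 contribute 0. Total contributed: 47.
The pooled fund pays out 3.4 × 47 = 159.80 in total (split across the unequal shares, but the aggregate is all that matters for the group sum).
The 3 free-riders keep 47 each, adding 141. Group total = 141 + 159.80 = 300.80.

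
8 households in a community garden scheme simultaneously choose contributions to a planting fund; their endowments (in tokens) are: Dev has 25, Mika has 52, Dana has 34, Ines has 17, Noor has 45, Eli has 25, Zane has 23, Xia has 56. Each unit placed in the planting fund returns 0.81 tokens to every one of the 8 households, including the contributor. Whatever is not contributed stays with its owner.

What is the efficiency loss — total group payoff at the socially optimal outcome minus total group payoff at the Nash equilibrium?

1517.96 tokens

The private return per contributed unit is 0.81 < 1 for everyone, so the Nash equilibrium is zero contribution and the group total is Σ E_j = 25 + 52 + 34 + 17 + 45 + 25 + 23 + 56 = 277.
Each contributed unit returns 6.480 to the group, so the social optimum is full contribution by everyone: group total = 6.480 × 277 = 1794.96.
Efficiency loss = (6.480 − 1) × 277 = 1517.96.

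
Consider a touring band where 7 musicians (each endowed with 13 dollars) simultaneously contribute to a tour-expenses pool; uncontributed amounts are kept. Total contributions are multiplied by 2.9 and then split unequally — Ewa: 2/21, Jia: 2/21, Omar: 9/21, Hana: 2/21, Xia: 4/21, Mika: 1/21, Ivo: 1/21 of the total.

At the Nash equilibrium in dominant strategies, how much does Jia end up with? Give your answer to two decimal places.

16.59 dollars

Player j's private return per contributed unit is 2.9 × (j's share). Contributing is weakly dominant for j when that share is at least 1/2.9 = 0.3448, and contributing 0 is dominant otherwise.
Only Omar (9/21) clears that bar, contributing 13; the remaining 6 contribute 0. Total contributed: 13.
Jia keeps 13 and receives 2.9 × 13 × 2/21 = 3.59 from the tour-expenses pool, for a payoff of 16.59.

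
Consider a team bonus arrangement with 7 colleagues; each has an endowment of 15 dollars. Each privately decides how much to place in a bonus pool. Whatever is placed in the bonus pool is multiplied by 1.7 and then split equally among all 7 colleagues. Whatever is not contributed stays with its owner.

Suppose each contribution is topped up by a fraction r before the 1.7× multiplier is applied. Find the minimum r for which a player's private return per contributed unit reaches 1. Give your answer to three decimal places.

With matching at rate r, one contributed unit becomes (1 + r) in the bonus pool and returns 1.7 × (1 + r) / 7 to the contributor.
Setting this equal to 1: 1 + r = 7/1.7 = 4.1176.
So the minimum matching rate is r = 4.1176 − 1 = 3.118.

3.118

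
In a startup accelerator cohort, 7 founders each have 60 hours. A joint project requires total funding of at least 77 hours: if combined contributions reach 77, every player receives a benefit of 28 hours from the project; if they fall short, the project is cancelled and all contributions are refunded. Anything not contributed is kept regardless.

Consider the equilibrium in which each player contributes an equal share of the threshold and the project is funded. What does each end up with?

77 hours

Equal share of the threshold: 77/7 = 11.
At this profile no one gains by cutting their contribution: any cut drops the total below 77, the project is cancelled, contributions are refunded, and the deviator ends with 60, which is less than 60 − 11 + 28 = 77. Contributing more than 11 just wastes the excess. So contributing exactly 11 is a best response.
Each player's payoff: 60 − 11 + 28 = 77.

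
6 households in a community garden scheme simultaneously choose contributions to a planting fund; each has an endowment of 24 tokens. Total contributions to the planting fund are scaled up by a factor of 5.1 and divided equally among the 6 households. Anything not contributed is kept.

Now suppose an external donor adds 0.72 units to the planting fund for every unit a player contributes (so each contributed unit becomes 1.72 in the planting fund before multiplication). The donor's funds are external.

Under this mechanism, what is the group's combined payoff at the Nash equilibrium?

1263.17 tokens

With the mechanism, a contributed unit returns 5.1 × 1.72 / 6 = 1.4620 per unit of net cost to the contributor — now above 1 — so contributing fully is weakly dominant for every player.
So the Nash equilibrium is full contribution by all 6; the group earns 5.1 × 1.72 × 144 = 1263.17.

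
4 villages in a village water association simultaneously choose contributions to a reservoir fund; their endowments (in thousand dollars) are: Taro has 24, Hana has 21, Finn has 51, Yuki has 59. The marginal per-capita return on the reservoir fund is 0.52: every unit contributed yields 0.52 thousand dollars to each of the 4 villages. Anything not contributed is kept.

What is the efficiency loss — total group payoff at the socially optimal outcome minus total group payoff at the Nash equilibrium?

167.40 thousand dollars

The private return per contributed unit is 0.52 < 1 for everyone, so the Nash equilibrium is zero contribution and the group total is Σ E_j = 24 + 21 + 51 + 59 = 155.
Each contributed unit returns 2.080 to the group, so the social optimum is full contribution by everyone: group total = 2.080 × 155 = 322.40.
Efficiency loss = (2.080 − 1) × 155 = 167.40.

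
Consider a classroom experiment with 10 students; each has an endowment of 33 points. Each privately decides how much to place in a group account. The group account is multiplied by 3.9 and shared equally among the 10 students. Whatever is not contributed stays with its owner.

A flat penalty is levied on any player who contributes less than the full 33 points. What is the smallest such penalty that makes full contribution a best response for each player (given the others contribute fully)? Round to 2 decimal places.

Given the others contribute fully, the best deviation is to contribute 0 (any partial contribution still incurs the fine and gives up units whose private return 0.3900 is below 1).
Deviating from 33 to 0 saves 33 points but forfeits the deviator's share of the drop in the group account: 3.9/10 × 33 = 12.87.
So the deviation gain is 33 − 12.87 = 20.13, and the fine must be at least 20.13 points to wipe it out.

20.13 points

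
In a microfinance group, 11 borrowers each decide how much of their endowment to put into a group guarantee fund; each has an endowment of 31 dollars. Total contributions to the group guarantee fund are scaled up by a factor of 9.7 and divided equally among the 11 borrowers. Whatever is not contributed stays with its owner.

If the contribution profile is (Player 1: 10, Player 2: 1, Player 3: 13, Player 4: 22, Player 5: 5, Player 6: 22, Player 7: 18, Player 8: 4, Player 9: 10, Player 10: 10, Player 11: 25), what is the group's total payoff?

Total contributed: 10 + 1 + 13 + 22 + 5 + 22 + 18 + 4 + 10 + 10 + 25 = 140; total kept: 11 × 31 − 140 = 201.
The group guarantee fund pays out 9.7 × 140 = 1358.00 in aggregate.
Group total = 201 + 1358.00 = 1559.00.

1559.00 dollars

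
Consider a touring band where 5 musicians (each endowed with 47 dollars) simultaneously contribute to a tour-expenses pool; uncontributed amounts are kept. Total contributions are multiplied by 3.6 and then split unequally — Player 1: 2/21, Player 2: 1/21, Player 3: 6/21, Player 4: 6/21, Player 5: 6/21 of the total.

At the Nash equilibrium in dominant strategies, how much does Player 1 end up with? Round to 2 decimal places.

95.34 dollars

Each unit j contributes comes back to j as 3.6 × (j's share), so j prefers to contribute only if that share exceeds 1/3.6 = 0.2778; otherwise keeping the unit dominates.
Player 3, Player 4 and Player 5 are above the threshold, contributing 47 each; the remaining 2 contribute 0. Total contributed: 141.
Player 1 keeps 47 and receives 3.6 × 141 × 2/21 = 48.34 from the tour-expenses pool, for a payoff of 95.34.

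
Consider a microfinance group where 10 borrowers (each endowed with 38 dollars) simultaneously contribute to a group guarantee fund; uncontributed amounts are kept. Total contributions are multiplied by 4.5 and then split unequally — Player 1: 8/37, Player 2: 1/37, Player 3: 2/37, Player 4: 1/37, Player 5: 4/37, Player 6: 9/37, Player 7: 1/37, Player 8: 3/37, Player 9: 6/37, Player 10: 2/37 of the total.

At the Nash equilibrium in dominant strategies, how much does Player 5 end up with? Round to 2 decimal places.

A player with share s gets back 4.5·s per unit contributed, so full contribution is dominant for anyone with s > 1/4.5 = 0.2222 and zero contribution is dominant for anyone below.
Player 6 alone (share 9/37) is above the threshold, contributing 38; the remaining 9 contribute 0. Total contributed: 38.
Player 5 keeps 38 and receives 4.5 × 38 × 4/37 = 18.49 from the group guarantee fund, for a payoff of 56.49.

56.49 dollars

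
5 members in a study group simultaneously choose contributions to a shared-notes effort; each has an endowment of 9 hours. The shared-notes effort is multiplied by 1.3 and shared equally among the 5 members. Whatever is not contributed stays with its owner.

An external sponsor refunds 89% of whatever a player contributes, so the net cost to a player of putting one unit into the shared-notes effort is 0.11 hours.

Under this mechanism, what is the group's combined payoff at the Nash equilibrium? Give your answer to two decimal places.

With the mechanism, a contributed unit returns (1.3/5) / 0.11 = 2.3636 per unit of net cost to the contributor — now above 1 — so contributing fully is weakly dominant for every player.
At the Nash equilibrium everyone contributes 9. Group total payoff = 5 × (9 × 0.89 + 1.3 × 9) = 98.55.

98.55 hours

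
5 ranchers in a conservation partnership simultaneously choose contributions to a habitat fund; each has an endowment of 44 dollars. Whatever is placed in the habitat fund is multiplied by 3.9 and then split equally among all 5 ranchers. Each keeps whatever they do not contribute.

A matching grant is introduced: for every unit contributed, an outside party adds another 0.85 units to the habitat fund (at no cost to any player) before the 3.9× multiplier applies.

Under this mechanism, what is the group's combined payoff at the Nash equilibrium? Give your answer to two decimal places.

Under the mechanism each unit contributed yields 3.9 × 1.85 / 5 = 1.4430 back to its contributor per unit of net cost, which exceeds 1, making full contribution the dominant choice for everyone.
At the Nash equilibrium everyone contributes 44. Group total payoff = 3.9 × 1.85 × 220 = 1587.30.

1587.30 dollars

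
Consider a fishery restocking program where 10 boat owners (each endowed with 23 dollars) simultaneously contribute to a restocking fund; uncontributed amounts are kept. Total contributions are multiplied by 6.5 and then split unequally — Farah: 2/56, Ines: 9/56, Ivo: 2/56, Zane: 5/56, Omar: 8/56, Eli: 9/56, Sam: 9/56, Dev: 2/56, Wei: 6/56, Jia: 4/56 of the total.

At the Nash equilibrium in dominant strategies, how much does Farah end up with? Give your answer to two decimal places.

39.02 dollars

Player j's private return per contributed unit is 6.5 × (j's share). Contributing is weakly dominant for j when that share is at least 1/6.5 = 0.1538, and contributing 0 is dominant otherwise.
The shares above 0.1538 belong to Ines, Eli and Sam, contributing 23 each; the remaining 7 contribute 0. Total contributed: 69.
Farah keeps 23 and receives 6.5 × 69 × 2/56 = 16.02 from the restocking fund, for a payoff of 39.02.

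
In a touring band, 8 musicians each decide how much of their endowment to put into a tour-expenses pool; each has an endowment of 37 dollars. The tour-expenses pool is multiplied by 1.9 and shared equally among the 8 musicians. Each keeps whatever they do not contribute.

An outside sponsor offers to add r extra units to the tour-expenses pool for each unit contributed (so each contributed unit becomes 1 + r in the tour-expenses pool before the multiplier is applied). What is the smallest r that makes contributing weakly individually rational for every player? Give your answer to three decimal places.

With matching at rate r, one contributed unit becomes (1 + r) in the tour-expenses pool and returns 1.9 × (1 + r) / 8 to the contributor.
Setting this equal to 1: 1 + r = 8/1.9 = 4.2105.
So the minimum matching rate is r = 4.2105 − 1 = 3.211.

3.211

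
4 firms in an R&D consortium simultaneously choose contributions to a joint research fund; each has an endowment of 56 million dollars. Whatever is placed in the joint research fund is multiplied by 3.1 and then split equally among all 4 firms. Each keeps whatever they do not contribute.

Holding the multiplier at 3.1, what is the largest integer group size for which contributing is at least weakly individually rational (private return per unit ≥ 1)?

3

Private return per unit is 3.1/(group size), which is ≥ 1 whenever the group size is ≤ 3.1.
The largest such integer is 3.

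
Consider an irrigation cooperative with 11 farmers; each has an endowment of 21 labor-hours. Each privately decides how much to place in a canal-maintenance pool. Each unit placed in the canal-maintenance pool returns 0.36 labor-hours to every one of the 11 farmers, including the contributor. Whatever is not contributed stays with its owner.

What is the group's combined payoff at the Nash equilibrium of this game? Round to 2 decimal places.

231.00 labor-hours

The private return per contributed unit is 0.36 < 1, so contributing 0 is dominant for every player. At the Nash equilibrium everyone keeps their 21, and the group total is 11 × 21 = 231.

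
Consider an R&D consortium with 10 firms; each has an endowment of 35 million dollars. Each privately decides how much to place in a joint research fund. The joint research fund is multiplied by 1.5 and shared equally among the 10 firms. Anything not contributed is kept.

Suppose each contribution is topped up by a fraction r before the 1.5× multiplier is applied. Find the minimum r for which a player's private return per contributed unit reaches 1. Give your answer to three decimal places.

5.667

With matching at rate r, one contributed unit becomes (1 + r) in the joint research fund and returns 1.5 × (1 + r) / 10 to the contributor.
Setting this equal to 1: 1 + r = 10/1.5 = 6.6667.
So the minimum matching rate is r = 6.6667 − 1 = 5.667.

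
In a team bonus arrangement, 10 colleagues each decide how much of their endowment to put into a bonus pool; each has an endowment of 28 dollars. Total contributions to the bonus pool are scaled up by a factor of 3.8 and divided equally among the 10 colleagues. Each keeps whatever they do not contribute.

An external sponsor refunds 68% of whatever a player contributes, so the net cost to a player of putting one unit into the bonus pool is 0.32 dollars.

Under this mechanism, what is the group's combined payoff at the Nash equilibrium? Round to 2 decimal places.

The effective private return per unit is now (3.8/10) / 0.32 = 1.1875 > 1, so every player's dominant strategy flips to full contribution.
At the Nash equilibrium everyone contributes 28. Group total payoff = 10 × (28 × 0.68 + 3.8 × 28) = 1254.40.

1254.40 dollars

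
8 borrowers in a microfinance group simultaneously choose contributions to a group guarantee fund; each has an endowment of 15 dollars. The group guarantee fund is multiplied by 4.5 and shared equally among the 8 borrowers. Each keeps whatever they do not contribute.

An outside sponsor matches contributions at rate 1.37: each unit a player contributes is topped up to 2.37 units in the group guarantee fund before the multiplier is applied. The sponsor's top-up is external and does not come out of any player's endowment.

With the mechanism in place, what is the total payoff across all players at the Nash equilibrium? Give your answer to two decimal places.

Under the mechanism each unit contributed yields 4.5 × 2.37 / 8 = 1.3331 back to its contributor per unit of net cost, which exceeds 1, making full contribution the dominant choice for everyone.
So the Nash equilibrium is full contribution by all 8; the group earns 4.5 × 2.37 × 120 = 1279.80.

1279.80 dollars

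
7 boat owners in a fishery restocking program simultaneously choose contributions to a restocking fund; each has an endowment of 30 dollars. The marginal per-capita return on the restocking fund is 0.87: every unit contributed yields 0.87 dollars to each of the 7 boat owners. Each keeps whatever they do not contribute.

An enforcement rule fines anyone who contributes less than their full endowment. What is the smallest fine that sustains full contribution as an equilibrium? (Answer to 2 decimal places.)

Given the others contribute fully, the best deviation is to contribute 0 (any partial contribution still incurs the fine and gives up units whose private return 0.87 is below 1).
Deviating from 30 to 0 saves 30 dollars but forfeits the deviator's share of the drop in the restocking fund: 0.87 × 30 = 26.10.
So the deviation gain is 30 − 26.10 = 3.90, and the fine must be at least 3.90 dollars to wipe it out.

3.90 dollars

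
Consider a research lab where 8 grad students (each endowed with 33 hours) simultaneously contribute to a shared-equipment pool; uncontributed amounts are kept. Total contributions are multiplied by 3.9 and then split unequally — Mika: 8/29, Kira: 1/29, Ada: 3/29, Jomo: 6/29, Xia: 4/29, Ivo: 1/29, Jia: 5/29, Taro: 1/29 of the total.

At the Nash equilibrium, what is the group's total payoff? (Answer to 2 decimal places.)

Player j's private return per contributed unit is 3.9 × (j's share). Contributing is weakly dominant for j when that share is at least 1/3.9 = 0.2564, and contributing 0 is dominant otherwise.
Mika alone (share 8/29) is above the threshold, contributing 33; the remaining 7 contribute 0. Total contributed: 33.
The shared-equipment pool pays out 3.9 × 33 = 128.70 in total (split across the unequal shares, but the aggregate is all that matters for the group sum).
The 7 free-riders keep 33 each, adding 231. Group total = 231 + 128.70 = 359.70.

359.70 hours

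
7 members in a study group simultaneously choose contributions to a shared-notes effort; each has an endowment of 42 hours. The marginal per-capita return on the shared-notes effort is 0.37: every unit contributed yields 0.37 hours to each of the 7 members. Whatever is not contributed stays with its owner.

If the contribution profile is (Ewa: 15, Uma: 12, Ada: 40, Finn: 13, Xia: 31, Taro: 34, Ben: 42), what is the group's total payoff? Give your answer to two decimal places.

591.33 hours

Total contributed: 15 + 12 + 40 + 13 + 31 + 34 + 42 = 187; total kept: 7 × 42 − 187 = 107.
The shared-notes effort pays out 0.37 × 7 × 187 = 484.33 in aggregate.
Group total = 107 + 484.33 = 591.33.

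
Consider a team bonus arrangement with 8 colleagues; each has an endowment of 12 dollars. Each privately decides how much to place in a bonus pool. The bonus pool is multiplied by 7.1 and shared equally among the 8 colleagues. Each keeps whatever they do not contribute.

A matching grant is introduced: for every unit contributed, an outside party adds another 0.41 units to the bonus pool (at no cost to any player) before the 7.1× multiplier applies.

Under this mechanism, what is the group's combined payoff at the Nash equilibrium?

961.06 dollars

With the mechanism, a contributed unit returns 7.1 × 1.41 / 8 = 1.2514 per unit of net cost to the contributor — now above 1 — so contributing fully is weakly dominant for every player.
So the Nash equilibrium is full contribution by all 8; the group earns 7.1 × 1.41 × 96 = 961.06.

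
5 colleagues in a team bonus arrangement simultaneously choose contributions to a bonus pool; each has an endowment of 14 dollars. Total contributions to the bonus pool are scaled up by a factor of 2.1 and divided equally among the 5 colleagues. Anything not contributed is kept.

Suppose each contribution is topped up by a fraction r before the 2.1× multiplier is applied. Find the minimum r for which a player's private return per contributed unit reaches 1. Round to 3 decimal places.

With matching at rate r, one contributed unit becomes (1 + r) in the bonus pool and returns 2.1 × (1 + r) / 5 to the contributor.
Setting this equal to 1: 1 + r = 5/2.1 = 2.3810.
So the minimum matching rate is r = 2.3810 − 1 = 1.381.

1.381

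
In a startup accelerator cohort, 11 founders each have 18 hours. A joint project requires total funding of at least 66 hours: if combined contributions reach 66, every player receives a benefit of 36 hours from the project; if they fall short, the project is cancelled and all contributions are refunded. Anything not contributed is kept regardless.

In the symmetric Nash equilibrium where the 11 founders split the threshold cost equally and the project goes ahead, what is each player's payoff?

Equal share of the threshold: 66/11 = 6.
At this profile no one gains by cutting their contribution: any cut drops the total below 66, the project is cancelled, contributions are refunded, and the deviator ends with 18, which is less than 18 − 6 + 36 = 48. Contributing more than 6 just wastes the excess. So contributing exactly 6 is a best response.
Each player's payoff: 18 − 6 + 36 = 48.

48 hours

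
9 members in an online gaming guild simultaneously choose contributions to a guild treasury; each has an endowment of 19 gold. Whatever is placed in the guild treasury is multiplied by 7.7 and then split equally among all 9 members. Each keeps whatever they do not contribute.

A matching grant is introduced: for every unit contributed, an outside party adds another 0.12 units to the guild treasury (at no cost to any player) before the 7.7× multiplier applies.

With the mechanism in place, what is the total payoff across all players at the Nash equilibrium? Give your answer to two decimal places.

Even with the mechanism, each unit contributed returns only 7.7 × 1.12 / 9 = 0.9582 per unit of net cost, so contributing nothing is still dominant.
Everyone keeps their endowment and the group total is 9 × 19 = 171.

171.00 gold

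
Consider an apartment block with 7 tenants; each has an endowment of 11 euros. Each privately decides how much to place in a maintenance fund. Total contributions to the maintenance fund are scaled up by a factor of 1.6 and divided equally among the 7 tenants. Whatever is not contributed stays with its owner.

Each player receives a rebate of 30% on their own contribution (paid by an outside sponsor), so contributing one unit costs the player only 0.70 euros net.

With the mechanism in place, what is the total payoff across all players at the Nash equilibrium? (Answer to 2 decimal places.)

77.00 euros

With the mechanism, a contributed unit returns (1.6/7) / 0.70 = 0.3265 per unit of net cost — still below 1 — so contributing 0 remains dominant for every player.
At the Nash equilibrium no one contributes; group total payoff = 7 × 11 = 77.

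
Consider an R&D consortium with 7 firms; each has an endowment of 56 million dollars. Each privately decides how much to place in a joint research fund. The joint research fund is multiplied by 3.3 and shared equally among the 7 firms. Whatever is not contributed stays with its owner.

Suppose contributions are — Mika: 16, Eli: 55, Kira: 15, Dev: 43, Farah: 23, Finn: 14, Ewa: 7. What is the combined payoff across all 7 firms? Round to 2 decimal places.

789.90 million dollars

Total contributed: 16 + 55 + 15 + 43 + 23 + 14 + 7 = 173; total kept: 7 × 56 − 173 = 219.
The joint research fund pays out 3.3 × 173 = 570.90 in aggregate.
Group total = 219 + 570.90 = 789.90.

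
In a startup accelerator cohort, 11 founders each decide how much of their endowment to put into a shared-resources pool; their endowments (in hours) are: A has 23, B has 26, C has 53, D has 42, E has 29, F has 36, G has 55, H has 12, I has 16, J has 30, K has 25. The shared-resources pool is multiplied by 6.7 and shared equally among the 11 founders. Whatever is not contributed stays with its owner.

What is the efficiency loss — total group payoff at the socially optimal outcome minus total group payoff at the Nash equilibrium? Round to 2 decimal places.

The private return per contributed unit is 6.7/11 = 0.6091 < 1 for every player regardless of endowment, so the Nash equilibrium is zero contribution and the group total is Σ E_j = 23 + 26 + 53 + 42 + 29 + 36 + 55 + 12 + 16 + 30 + 25 = 347.
Each contributed unit returns 6.700 to the group, so the social optimum is full contribution by everyone: group total = 6.700 × 347 = 2324.90.
Efficiency loss = (6.700 − 1) × 347 = 1977.90.

1977.90 hours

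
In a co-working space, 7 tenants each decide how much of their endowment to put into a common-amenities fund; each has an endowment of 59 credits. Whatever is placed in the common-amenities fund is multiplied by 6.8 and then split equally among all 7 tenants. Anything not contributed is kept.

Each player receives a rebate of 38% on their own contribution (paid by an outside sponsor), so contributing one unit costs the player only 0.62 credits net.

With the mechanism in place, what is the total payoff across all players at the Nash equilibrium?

The effective private return per unit is now (6.8/7) / 0.62 = 1.5668 > 1, so every player's dominant strategy flips to full contribution.
At the Nash equilibrium everyone contributes 59. Group total payoff = 7 × (59 × 0.38 + 6.8 × 59) = 2965.34.

2965.34 credits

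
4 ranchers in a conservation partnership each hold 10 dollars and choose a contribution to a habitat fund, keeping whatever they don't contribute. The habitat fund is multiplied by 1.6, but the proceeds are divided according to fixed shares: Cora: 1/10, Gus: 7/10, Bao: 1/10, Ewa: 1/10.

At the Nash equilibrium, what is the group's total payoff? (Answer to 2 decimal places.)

A player with share s gets back 1.6·s per unit contributed, so full contribution is dominant for anyone with s > 1/1.6 = 0.6250 and zero contribution is dominant for anyone below.
The only share above 0.6250 is Gus's 7/10, contributing 10; the remaining 3 contribute 0. Total contributed: 10.
The habitat fund pays out 1.6 × 10 = 16.00 in total (split across the unequal shares, but the aggregate is all that matters for the group sum).
The 3 free-riders keep 10 each, adding 30. Group total = 30 + 16.00 = 46.00.

46.00 dollars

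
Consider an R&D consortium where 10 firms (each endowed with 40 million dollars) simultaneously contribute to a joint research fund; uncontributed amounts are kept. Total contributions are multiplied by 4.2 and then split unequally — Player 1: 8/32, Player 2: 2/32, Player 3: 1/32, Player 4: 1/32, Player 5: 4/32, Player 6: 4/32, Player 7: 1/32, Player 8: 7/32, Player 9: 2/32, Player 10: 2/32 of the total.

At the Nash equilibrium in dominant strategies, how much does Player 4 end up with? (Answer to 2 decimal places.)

Player j's private return per contributed unit is 4.2 × (j's share). Contributing is weakly dominant for j when that share is at least 1/4.2 = 0.2381, and contributing 0 is dominant otherwise.
The only share above 0.2381 is Player 1's 8/32, contributing 40; the remaining 9 contribute 0. Total contributed: 40.
Player 4 keeps 40 and receives 4.2 × 40 × 1/32 = 5.25 from the joint research fund, for a payoff of 45.25.

45.25 million dollars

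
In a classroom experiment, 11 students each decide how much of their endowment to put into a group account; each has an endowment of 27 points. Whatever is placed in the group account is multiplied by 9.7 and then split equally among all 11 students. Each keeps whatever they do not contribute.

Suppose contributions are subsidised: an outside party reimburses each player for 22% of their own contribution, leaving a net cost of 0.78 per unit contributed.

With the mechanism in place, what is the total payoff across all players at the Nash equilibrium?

With the mechanism, a contributed unit returns (9.7/11) / 0.78 = 1.1305 per unit of net cost to the contributor — now above 1 — so contributing fully is weakly dominant for every player.
So the Nash equilibrium is full contribution by all 11; the group earns 11 × (27 × 0.22 + 9.7 × 27) = 2946.24.

2946.24 points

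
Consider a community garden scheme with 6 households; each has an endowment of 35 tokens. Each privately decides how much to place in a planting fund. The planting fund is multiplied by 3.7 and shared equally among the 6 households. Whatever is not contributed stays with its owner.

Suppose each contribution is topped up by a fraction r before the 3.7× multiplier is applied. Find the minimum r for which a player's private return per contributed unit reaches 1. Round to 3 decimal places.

0.622

With matching at rate r, one contributed unit becomes (1 + r) in the planting fund and returns 3.7 × (1 + r) / 6 to the contributor.
Setting this equal to 1: 1 + r = 6/3.7 = 1.6216.
So the minimum matching rate is r = 1.6216 − 1 = 0.622.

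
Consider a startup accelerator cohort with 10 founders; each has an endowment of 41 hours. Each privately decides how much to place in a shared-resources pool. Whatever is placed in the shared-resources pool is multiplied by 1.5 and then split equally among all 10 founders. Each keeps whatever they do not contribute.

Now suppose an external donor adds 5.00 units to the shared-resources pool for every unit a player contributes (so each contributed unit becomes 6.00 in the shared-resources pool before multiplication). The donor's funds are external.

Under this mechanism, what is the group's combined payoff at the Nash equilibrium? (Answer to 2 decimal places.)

The effective private return is 1.5 × 6.00 / 10 = 0.9000, which is still under 1, so the mechanism doesn't change anyone's dominant strategy: zero contribution.
Everyone keeps their endowment and the group total is 10 × 41 = 410.

410.00 hours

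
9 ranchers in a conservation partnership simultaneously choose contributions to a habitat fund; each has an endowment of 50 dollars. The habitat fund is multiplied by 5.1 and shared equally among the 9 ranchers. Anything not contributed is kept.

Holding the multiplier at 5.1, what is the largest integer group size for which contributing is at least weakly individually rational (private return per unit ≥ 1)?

Private return per unit is 5.1/(group size), which is ≥ 1 whenever the group size is ≤ 5.1.
The largest such integer is 5.

5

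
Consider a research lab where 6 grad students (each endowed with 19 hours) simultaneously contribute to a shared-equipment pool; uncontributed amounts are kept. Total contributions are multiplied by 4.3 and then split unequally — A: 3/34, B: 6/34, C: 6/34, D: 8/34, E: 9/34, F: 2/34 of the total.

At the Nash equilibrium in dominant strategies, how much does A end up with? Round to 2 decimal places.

Player j's private return per contributed unit is 4.3 × (j's share). Contributing is weakly dominant for j when that share is at least 1/4.3 = 0.2326, and contributing 0 is dominant otherwise.
D and E clear that bar, contributing 19 each; the remaining 4 contribute 0. Total contributed: 38.
A keeps 19 and receives 4.3 × 38 × 3/34 = 14.42 from the shared-equipment pool, for a payoff of 33.42.

33.42 hours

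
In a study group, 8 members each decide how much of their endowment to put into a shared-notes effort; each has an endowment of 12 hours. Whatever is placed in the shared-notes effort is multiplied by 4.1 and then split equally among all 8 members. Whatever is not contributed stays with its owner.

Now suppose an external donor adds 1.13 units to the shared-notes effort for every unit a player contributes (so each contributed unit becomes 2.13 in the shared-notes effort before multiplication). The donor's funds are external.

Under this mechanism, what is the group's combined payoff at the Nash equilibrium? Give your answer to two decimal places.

838.37 hours

The effective private return per unit is now 4.1 × 2.13 / 8 = 1.0916 > 1, so every player's dominant strategy flips to full contribution.
At the Nash equilibrium everyone contributes 12. Group total payoff = 4.1 × 2.13 × 96 = 838.37.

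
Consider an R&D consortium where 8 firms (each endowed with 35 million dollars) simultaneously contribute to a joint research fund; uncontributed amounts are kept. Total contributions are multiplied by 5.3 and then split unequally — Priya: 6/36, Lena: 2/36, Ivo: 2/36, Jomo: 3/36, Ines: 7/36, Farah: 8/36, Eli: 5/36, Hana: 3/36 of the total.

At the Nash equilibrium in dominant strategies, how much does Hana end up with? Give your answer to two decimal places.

A player with share s gets back 5.3·s per unit contributed, so full contribution is dominant for anyone with s > 1/5.3 = 0.1887 and zero contribution is dominant for anyone below.
Ines and Farah are above the threshold, contributing 35 each; the remaining 6 contribute 0. Total contributed: 70.
Hana keeps 35 and receives 5.3 × 70 × 3/36 = 30.92 from the joint research fund, for a payoff of 65.92.

65.92 million dollars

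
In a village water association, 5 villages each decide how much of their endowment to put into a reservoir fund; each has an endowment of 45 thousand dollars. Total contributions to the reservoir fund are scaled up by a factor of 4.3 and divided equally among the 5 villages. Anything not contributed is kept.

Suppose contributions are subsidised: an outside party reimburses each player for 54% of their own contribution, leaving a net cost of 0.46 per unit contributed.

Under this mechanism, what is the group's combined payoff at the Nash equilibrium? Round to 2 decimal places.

1089.00 thousand dollars

Under the mechanism each unit contributed yields (4.3/5) / 0.46 = 1.8696 back to its contributor per unit of net cost, which exceeds 1, making full contribution the dominant choice for everyone.
So the Nash equilibrium is full contribution by all 5; the group earns 5 × (45 × 0.54 + 4.3 × 45) = 1089.00.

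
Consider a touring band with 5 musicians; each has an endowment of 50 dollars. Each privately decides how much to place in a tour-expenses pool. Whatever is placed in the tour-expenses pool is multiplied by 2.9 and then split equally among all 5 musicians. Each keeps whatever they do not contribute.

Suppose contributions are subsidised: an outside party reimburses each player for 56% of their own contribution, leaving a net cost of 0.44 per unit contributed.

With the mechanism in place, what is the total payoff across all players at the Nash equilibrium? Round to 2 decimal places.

865.00 dollars

The effective private return per unit is now (2.9/5) / 0.44 = 1.3182 > 1, so every player's dominant strategy flips to full contribution.
So the Nash equilibrium is full contribution by all 5; the group earns 5 × (50 × 0.56 + 2.9 × 50) = 865.00.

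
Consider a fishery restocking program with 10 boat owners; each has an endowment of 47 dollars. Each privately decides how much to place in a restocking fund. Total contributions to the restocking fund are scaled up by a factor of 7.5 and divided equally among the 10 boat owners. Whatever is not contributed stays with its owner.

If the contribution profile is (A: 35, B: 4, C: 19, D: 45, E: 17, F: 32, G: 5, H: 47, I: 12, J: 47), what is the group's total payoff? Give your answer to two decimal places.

2179.50 dollars

Total contributed: 35 + 4 + 19 + 45 + 17 + 32 + 5 + 47 + 12 + 47 = 263; total kept: 10 × 47 − 263 = 207.
The restocking fund pays out 7.5 × 263 = 1972.50 in aggregate.
Group total = 207 + 1972.50 = 2179.50.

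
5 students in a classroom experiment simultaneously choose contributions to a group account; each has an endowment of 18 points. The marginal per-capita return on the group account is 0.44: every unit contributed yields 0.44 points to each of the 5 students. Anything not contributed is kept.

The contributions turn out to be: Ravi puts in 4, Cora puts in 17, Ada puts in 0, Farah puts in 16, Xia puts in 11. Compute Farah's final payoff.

23.12 points

Total contributed: 4 + 17 + 0 + 16 + 11 = 48.
Each receives 0.44 × 48 = 21.12 from the group account.
Farah keeps 18 − 16 = 2, so Farah's payoff is 2 + 21.12 = 23.12.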